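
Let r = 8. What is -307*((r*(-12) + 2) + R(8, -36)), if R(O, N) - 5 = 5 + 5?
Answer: 24253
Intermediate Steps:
R(O, N) = 15 (R(O, N) = 5 + (5 + 5) = 5 + 10 = 15)
-307*((r*(-12) + 2) + R(8, -36)) = -307*((8*(-12) + 2) + 15) = -307*((-96 + 2) + 15) = -307*(-94 + 15) = -307*(-79) = 24253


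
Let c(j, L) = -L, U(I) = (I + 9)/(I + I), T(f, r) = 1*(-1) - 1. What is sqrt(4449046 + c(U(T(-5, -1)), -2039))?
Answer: 3*sqrt(494565) ≈ 2109.8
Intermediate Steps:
T(f, r) = -2 (T(f, r) = -1 - 1 = -2)
U(I) = (9 + I)/(2*I) (U(I) = (9 + I)/((2*I)) = (9 + I)*(1/(2*I)) = (9 + I)/(2*I))
sqrt(4449046 + c(U(T(-5, -1)), -2039)) = sqrt(4449046 - 1*(-2039)) = sqrt(4449046 + 2039) = sqrt(4451085) = 3*sqrt(494565)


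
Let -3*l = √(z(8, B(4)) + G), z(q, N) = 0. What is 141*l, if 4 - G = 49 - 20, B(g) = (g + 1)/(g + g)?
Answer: -235*I ≈ -235.0*I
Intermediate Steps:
B(g) = (1 + g)/(2*g) (B(g) = (1 + g)/((2*g)) = (1 + g)*(1/(2*g)) = (1 + g)/(2*g))
G = -25 (G = 4 - (49 - 20) = 4 - 1*29 = 4 - 29 = -25)
l = -5*I/3 (l = -√(0 - 25)/3 = -5*I/3 ≈ -1.6667*I)
141*l = 141*(-5*I/3) = -235*I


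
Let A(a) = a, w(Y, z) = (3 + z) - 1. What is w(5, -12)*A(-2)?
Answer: 20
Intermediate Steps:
w(Y, z) = 2 + z
w(5, -12)*A(-2) = (2 - 12)*(-2) = -10*(-2) = 20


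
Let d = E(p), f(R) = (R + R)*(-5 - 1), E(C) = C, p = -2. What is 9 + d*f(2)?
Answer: 57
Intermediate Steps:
f(R) = -12*R (f(R) = (2*R)*(-6) = -12*R)
d = -2
9 + d*f(2) = 9 - (-24)*2 = 9 - 2*(-24) = 9 + 48 = 57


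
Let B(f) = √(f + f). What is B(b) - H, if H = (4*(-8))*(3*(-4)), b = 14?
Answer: -384 + 2*√7 ≈ -378.71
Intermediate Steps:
B(f) = √2*√f (B(f) = √(2*f) = √2*√f)
H = 384 (H = -32*(-12) = 384)
B(b) - H = √2*√14 - 1*384 = 2*√7 - 384 = -384 + 2*√7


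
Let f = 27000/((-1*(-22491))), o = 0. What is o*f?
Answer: 0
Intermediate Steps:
f = 1000/833 (f = 27000/22491 = 27000*(1/22491) = 1000/833 ≈ 1.2005)
o*f = 0*(1000/833) = 0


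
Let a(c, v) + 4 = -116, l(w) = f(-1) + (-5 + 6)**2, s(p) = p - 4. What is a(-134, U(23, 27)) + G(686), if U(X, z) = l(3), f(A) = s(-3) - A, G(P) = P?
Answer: 566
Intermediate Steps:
s(p) = -4 + p
f(A) = -7 - A (f(A) = (-4 - 3) - A = -7 - A)
l(w) = -5 (l(w) = (-7 - 1*(-1)) + (-5 + 6)**2 = (-7 + 1) + 1**2 = -6 + 1 = -5)
U(X, z) = -5
a(c, v) = -120 (a(c, v) = -4 - 116 = -120)
a(-134, U(23, 27)) + G(686) = -120 + 686 = 566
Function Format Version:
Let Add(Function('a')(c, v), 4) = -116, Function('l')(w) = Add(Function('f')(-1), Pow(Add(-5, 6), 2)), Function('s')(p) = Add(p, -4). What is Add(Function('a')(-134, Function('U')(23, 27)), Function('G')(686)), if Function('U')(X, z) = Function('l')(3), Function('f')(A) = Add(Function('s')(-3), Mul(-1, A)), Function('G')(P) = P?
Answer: 566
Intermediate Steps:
Function('s')(p) = Add(-4, p)
Function('f')(A) = Add(-7, Mul(-1, A)) (Function('f')(A) = Add(Add(-4, -3), Mul(-1, A)) = Add(-7, Mul(-1, A)))
Function('l')(w) = -5 (Function('l')(w) = Add(Add(-7, Mul(-1, -1)), Pow(Add(-5, 6), 2)) = Add(Add(-7, 1), Pow(1, 2)) = Add(-6, 1) = -5)
Function('U')(X, z) = -5
Function('a')(c, v) = -120 (Function('a')(c, v) = Add(-4, -116) = -120)
Add(Function('a')(-134, Function('U')(23, 27)), Function('G')(686)) = Add(-120, 686) = 566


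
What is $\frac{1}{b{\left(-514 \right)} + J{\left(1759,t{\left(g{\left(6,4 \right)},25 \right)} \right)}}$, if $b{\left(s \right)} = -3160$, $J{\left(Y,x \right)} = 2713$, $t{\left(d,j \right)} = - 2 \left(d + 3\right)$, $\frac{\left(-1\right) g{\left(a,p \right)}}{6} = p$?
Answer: $- \frac{1}{447} \approx -0.0022371$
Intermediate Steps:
$g{\left(a,p \right)} = - 6 p$
$t{\left(d,j \right)} = -6 - 2 d$ ($t{\left(d,j \right)} = - 2 \left(3 + d\right) = -6 - 2 d$)
$\frac{1}{b{\left(-514 \right)} + J{\left(1759,t{\left(g{\left(6,4 \right)},25 \right)} \right)}} = \frac{1}{-3160 + 2713} = \frac{1}{-447} = - \frac{1}{447}$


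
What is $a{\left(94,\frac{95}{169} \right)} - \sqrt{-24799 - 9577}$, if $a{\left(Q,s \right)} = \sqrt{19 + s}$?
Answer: $\frac{\sqrt{3306}}{13} - 2 i \sqrt{8594} \approx 4.4229 - 185.41 i$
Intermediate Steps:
$a{\left(94,\frac{95}{169} \right)} - \sqrt{-24799 - 9577} = \sqrt{19 + \frac{95}{169}} - \sqrt{-24799 - 9577} = \sqrt{19 + 95 \cdot \frac{1}{169}} - \sqrt{-34376} = \sqrt{19 + \frac{95}{169}} - 2 i \sqrt{8594} = \sqrt{\frac{3306}{169}} - 2 i \sqrt{8594} = \frac{\sqrt{3306}}{13} - 2 i \sqrt{8594}$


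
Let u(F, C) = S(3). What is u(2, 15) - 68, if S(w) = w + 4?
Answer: -61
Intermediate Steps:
S(w) = 4 + w
u(F, C) = 7 (u(F, C) = 4 + 3 = 7)
u(2, 15) - 68 = 7 - 68 = -61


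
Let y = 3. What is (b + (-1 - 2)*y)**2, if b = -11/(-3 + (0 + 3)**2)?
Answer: 4225/36 ≈ 117.36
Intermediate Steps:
b = -11/6 (b = -11/(-3 + 3**2) = -11/(-3 + 9) = -11/6 ≈ -1.8333)
(b + (-1 - 2)*y)**2 = (-11/6 + (-1 - 2)*3)**2 = (-11/6 - 3*3)**2 = (-11/6 - 9)**2 = (-65/6)**2 = 4225/36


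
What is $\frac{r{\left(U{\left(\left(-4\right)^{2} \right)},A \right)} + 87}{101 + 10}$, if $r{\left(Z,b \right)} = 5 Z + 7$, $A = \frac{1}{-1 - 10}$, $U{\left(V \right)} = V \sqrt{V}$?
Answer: $\frac{138}{37} \approx 3.7297$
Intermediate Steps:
$U{\left(V \right)} = V^{\frac{3}{2}}$
$A = - \frac{1}{11}$ ($A = \frac{1}{-11} = - \frac{1}{11} \approx -0.090909$)
$r{\left(Z,b \right)} = 7 + 5 Z$
$\frac{r{\left(U{\left(\left(-4\right)^{2} \right)},A \right)} + 87}{101 + 10} = \frac{\left(7 + 5 \left(\left(-4\right)^{2}\right)^{\frac{3}{2}}\right) + 87}{101 + 10} = \frac{\left(7 + 5 \cdot 16^{\frac{3}{2}}\right) + 87}{111} = \left(\left(7 + 5 \cdot 64\right) + 87\right) \frac{1}{111} = \left(\left(7 + 320\right) + 87\right) \frac{1}{111} = \left(327 + 87\right) \frac{1}{111} = 414 \cdot \frac{1}{111} = \frac{138}{37}$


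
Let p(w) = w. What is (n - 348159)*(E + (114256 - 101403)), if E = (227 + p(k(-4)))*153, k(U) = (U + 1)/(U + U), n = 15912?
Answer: -126629631357/8 ≈ -1.5829e+10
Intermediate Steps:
k(U) = (1 + U)/(2*U) (k(U) = (1 + U)/((2*U)) = (1 + U)*(1/(2*U)) = (1 + U)/(2*U))
E = 278307/8 (E = (227 + (½)*(1 - 4)/(-4))*153 = (227 + (½)*(-¼)*(-3))*153 = (227 + 3/8)*153 = (1819/8)*153 = 278307/8 ≈ 34788.)
(n - 348159)*(E + (114256 - 101403)) = (15912 - 348159)*(278307/8 + (114256 - 101403)) = -332247*(278307/8 + 12853) = -332247*381131/8 = -126629631357/8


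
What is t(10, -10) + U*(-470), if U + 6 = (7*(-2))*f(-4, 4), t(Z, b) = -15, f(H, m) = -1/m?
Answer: 1160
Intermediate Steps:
U = -5/2 (U = -6 + (7*(-2))*(-1/4) = -6 - (-14)/4 = -6 - 14*(-¼) = -6 + 7/2 = -5/2 ≈ -2.5000)
t(10, -10) + U*(-470) = -15 - 5/2*(-470) = -15 + 1175 = 1160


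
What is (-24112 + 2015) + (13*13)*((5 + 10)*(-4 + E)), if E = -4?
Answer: -42377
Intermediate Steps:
(-24112 + 2015) + (13*13)*((5 + 10)*(-4 + E)) = (-24112 + 2015) + (13*13)*((5 + 10)*(-4 - 4)) = -22097 + 169*(15*(-8)) = -22097 + 169*(-120) = -22097 - 20280 = -42377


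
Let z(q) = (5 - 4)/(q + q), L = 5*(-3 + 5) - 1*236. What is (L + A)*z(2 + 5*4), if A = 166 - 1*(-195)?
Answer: 135/44 ≈ 3.0682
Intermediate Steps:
L = -226 (L = 5*2 - 236 = 10 - 236 = -226)
z(q) = 1/(2*q)
A = 361 (A = 166 + 195 = 361)
(L + A)*z(2 + 5*4) = (-226 + 361)*(1/(2*(2 + 5*4))) = 135*(1/(2*(2 + 20))) = 135*((½)/22) = 135*((½)*(1/22)) = 135*(1/44) = 135/44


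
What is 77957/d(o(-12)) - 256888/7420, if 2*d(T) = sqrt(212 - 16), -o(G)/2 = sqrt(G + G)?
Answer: 20594383/1855 ≈ 11102.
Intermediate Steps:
o(G) = -2*sqrt(2)*sqrt(G) (o(G) = -2*sqrt(G + G) = -2*sqrt(2)*sqrt(G))
d(T) = 7 (d(T) = sqrt(212 - 16)/2 = sqrt(196)/2 = (1/2)*14 = 7)
77957/d(o(-12)) - 256888/7420 = 77957/7 - 256888/7420 = 77957*(1/7) - 256888*1/7420 = 77957/7 - 64222/1855 = 20594383/1855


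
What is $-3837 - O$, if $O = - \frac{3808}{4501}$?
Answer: $- \frac{2466647}{643} \approx -3836.2$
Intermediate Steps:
$O = - \frac{544}{643}$ ($O = \left(-3808\right) \frac{1}{4501} = - \frac{544}{643} \approx -0.84603$)
$-3837 - O = -3837 - - \frac{544}{643} = -3837 + \frac{544}{643} = - \frac{2466647}{643}$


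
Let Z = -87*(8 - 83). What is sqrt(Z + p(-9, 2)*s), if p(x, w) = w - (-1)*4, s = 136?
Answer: sqrt(7341) ≈ 85.680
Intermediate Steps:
p(x, w) = 4 + w (p(x, w) = w - 1*(-4) = w + 4 = 4 + w)
Z = 6525 (Z = -87*(-75) = 6525)
sqrt(Z + p(-9, 2)*s) = sqrt(6525 + (4 + 2)*136) = sqrt(6525 + 6*136) = sqrt(6525 + 816) = sqrt(7341)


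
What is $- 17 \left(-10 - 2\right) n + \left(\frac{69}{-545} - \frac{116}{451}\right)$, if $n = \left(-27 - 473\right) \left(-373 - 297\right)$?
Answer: $\frac{16797630205661}{245795} \approx 6.834 \cdot 10^{7}$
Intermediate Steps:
$n = 335000$ ($n = \left(-500\right) \left(-670\right) = 335000$)
$- 17 \left(-10 - 2\right) n + \left(\frac{69}{-545} - \frac{116}{451}\right) = - 17 \left(-10 - 2\right) 335000 + \left(\frac{69}{-545} - \frac{116}{451}\right) = \left(-17\right) \left(-12\right) 335000 + \left(69 \left(- \frac{1}{545}\right) - \frac{116}{451}\right) = 204 \cdot 335000 - \frac{94339}{245795} = 68340000 - \frac{94339}{245795} = \frac{16797630205661}{245795}$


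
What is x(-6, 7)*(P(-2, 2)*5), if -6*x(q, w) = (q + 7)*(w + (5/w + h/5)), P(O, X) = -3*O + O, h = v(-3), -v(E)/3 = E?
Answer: -222/7 ≈ -31.714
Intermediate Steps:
v(E) = -3*E
h = 9 (h = -3*(-3) = 9)
P(O, X) = -2*O
x(q, w) = -(7 + q)*(9/5 + w + 5/w)/6 (x(q, w) = -(q + 7)*(w + (5/w + 9/5))/6 = -(7 + q)*(w + (5/w + 9*(1/5)))/6 = -(7 + q)*(w + (5/w + 9/5))/6 = -(7 + q)*(w + (9/5 + 5/w))/6 = -(7 + q)*(9/5 + w + 5/w)/6)
x(-6, 7)*(P(-2, 2)*5) = ((1/30)*(-175 - 25*(-6) - 1*7*(63 + 9*(-6) + 35*7 + 5*(-6)*7))/7)*(-2*(-2)*5) = ((1/30)*(1/7)*(-175 + 150 - 1*7*(63 - 54 + 245 - 210)))*(4*5) = ((1/30)*(1/7)*(-175 + 150 - 1*7*44))*20 = ((1/30)*(1/7)*(-175 + 150 - 308))*20 = ((1/30)*(1/7)*(-333))*20 = -111/70*20 = -222/7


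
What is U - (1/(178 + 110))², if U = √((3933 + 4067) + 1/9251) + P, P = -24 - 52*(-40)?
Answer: 170532863/82944 + √814088011/319 ≈ 2145.4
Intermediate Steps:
P = 2056 (P = -24 + 2080 = 2056)
U = 2056 + √814088011/319 (U = √((3933 + 4067) + 1/9251) + 2056 = √(8000 + 1/9251) + 2056 = √(74008001/9251) + 2056 = √814088011/319 + 2056 = 2056 + √814088011/319 ≈ 2145.4)
U - (1/(178 + 110))² = (2056 + √814088011/319) - (1/(178 + 110))² = (2056 + √814088011/319) - (1/288)² = (2056 + √814088011/319) - 1*1/82944 = (2056 + √814088011/319) - 1/82944 = 170532863/82944 + √814088011/319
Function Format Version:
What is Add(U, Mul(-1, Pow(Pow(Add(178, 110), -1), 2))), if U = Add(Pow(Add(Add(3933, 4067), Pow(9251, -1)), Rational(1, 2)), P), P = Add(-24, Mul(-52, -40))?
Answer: Add(Rational(170532863, 82944), Mul(Rational(1, 319), Pow(814088011, Rational(1, 2)))) ≈ 2145.4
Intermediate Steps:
P = 2056 (P = Add(-24, 2080) = 2056)
U = Add(2056, Mul(Rational(1, 319), Pow(814088011, Rational(1, 2)))) (U = Add(Pow(Add(Add(3933, 4067), Pow(9251, -1)), Rational(1, 2)), 2056) = Add(Pow(Add(8000, Rational(1, 9251)), Rational(1, 2)), 2056) = Add(Pow(Rational(74008001, 9251), Rational(1, 2)), 2056) = Add(Mul(Rational(1, 319), Pow(814088011, Rational(1, 2))), 2056) = Add(2056, Mul(Rational(1, 319), Pow(814088011, Rational(1, 2)))) ≈ 2145.4)
Add(U, Mul(-1, Pow(Pow(Add(178, 110), -1), 2))) = Add(Add(2056, Mul(Rational(1, 319), Pow(814088011, Rational(1, 2)))), Mul(-1, Pow(Pow(Add(178, 110), -1), 2))) = Add(Add(2056, Mul(Rational(1, 319), Pow(814088011, Rational(1, 2)))), Mul(-1, Pow(Pow(288, -1), 2))) = Add(Add(2056, Mul(Rational(1, 319), Pow(814088011, Rational(1, 2)))), Mul(-1, Pow(Rational(1, 288), 2))) = Add(Add(2056, Mul(Rational(1, 319), Pow(814088011, Rational(1, 2)))), Mul(-1, Rational(1, 82944))) = Add(Add(2056, Mul(Rational(1, 319), Pow(814088011, Rational(1, 2)))), Rational(-1, 82944)) = Add(Rational(170532863, 82944), Mul(Rational(1, 319), Pow(814088011, Rational(1, 2))))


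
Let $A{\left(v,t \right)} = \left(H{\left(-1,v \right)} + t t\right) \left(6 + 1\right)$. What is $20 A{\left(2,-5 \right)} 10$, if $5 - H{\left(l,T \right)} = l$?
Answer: $43400$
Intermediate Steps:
$H{\left(l,T \right)} = 5 - l$
$A{\left(v,t \right)} = 42 + 7 t^{2}$ ($A{\left(v,t \right)} = \left(\left(5 - -1\right) + t t\right) \left(6 + 1\right) = \left(\left(5 + 1\right) + t^{2}\right) 7 = \left(6 + t^{2}\right) 7 = 42 + 7 t^{2}$)
$20 A{\left(2,-5 \right)} 10 = 20 \left(42 + 7 \left(-5\right)^{2}\right) 10 = 20 \left(42 + 7 \cdot 25\right) 10 = 20 \left(42 + 175\right) 10 = 20 \cdot 217 \cdot 10 = 4340 \cdot 10 = 43400$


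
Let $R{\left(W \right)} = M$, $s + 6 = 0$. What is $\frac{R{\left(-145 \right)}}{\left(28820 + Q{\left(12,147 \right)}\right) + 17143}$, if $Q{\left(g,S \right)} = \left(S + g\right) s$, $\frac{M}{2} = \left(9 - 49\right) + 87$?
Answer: $\frac{94}{45009} \approx 0.0020885$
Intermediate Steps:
$s = -6$ ($s = -6 + 0 = -6$)
$M = 94$ ($M = 2 \left(\left(9 - 49\right) + 87\right) = 2 \left(-40 + 87\right) = 2 \cdot 47 = 94$)
$R{\left(W \right)} = 94$
$Q{\left(g,S \right)} = - 6 S - 6 g$ ($Q{\left(g,S \right)} = \left(S + g\right) \left(-6\right) = - 6 S - 6 g$)
$\frac{R{\left(-145 \right)}}{\left(28820 + Q{\left(12,147 \right)}\right) + 17143} = \frac{94}{\left(28820 - 954\right) + 17143} = \frac{94}{27866 + 17143} = \frac{94}{45009}$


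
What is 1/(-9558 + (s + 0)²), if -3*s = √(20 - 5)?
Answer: -3/28669 ≈ -0.00010464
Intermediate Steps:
s = -√15/3 (s = -√(20 - 5)/3 = -√15/3 ≈ -1.2910)
1/(-9558 + (s + 0)²) = 1/(-9558 + (-√15/3 + 0)²) = 1/(-9558 + (-√15/3)²) = 1/(-9558 + 5/3) = 1/(-28669/3) = -3/28669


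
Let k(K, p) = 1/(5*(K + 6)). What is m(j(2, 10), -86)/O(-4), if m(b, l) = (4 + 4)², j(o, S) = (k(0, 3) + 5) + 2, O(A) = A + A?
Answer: -8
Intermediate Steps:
k(K, p) = 1/(30 + 5*K) (k(K, p) = 1/(5*(6 + K)) = 1/(30 + 5*K))
O(A) = 2*A
j(o, S) = 211/30 (j(o, S) = (1/(5*(6 + 0)) + 5) + 2 = ((⅕)/6 + 5) + 2 = ((⅕)*(⅙) + 5) + 2 = (1/30 + 5) + 2 = 151/30 + 2 = 211/30)
m(b, l) = 64 (m(b, l) = 8² = 64)
m(j(2, 10), -86)/O(-4) = 64/((2*(-4))) = 64/(-8) = 64*(-⅛) = -8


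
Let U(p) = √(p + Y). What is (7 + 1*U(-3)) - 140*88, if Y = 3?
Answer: -12313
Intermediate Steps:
U(p) = √(3 + p) (U(p) = √(p + 3) = √(3 + p))
(7 + 1*U(-3)) - 140*88 = (7 + 1*√(3 - 3)) - 140*88 = (7 + 1*√0) - 12320 = (7 + 1*0) - 12320 = (7 + 0) - 12320 = 7 - 12320 = -12313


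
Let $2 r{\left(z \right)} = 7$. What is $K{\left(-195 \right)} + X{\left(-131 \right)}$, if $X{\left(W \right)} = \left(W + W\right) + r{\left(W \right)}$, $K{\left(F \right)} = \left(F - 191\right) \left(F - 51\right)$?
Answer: $\frac{189395}{2} \approx 94698.0$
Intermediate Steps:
$r{\left(z \right)} = \frac{7}{2}$ ($r{\left(z \right)} = \frac{1}{2} \cdot 7 = \frac{7}{2}$)
$K{\left(F \right)} = \left(-191 + F\right) \left(-51 + F\right)$
$X{\left(W \right)} = \frac{7}{2} + 2 W$ ($X{\left(W \right)} = \left(W + W\right) + \frac{7}{2} = 2 W + \frac{7}{2} = \frac{7}{2} + 2 W$)
$K{\left(-195 \right)} + X{\left(-131 \right)} = \left(9741 + \left(-195\right)^{2} - -47190\right) + \left(\frac{7}{2} + 2 \left(-131\right)\right) = \left(9741 + 38025 + 47190\right) + \left(\frac{7}{2} - 262\right) = 94956 - \frac{517}{2} = \frac{189395}{2}$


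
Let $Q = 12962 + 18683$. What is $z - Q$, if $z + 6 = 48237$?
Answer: $16586$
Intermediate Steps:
$z = 48231$ ($z = -6 + 48237 = 48231$)
$Q = 31645$
$z - Q = 48231 - 31645 = 16586$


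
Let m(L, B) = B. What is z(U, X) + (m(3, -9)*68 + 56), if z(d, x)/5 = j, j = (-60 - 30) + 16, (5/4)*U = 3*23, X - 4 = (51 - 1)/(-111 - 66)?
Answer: -926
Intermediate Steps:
X = 658/177 (X = 4 + (51 - 1)/(-111 - 66) = 4 + 50/(-177) = 4 + 50*(-1/177) = 4 - 50/177 = 658/177 ≈ 3.7175)
U = 276/5 (U = 4*(3*23)/5 = (⅘)*69 = 276/5 ≈ 55.200)
j = -74 (j = -90 + 16 = -74)
z(d, x) = -370 (z(d, x) = 5*(-74) = -370)
z(U, X) + (m(3, -9)*68 + 56) = -370 + (-9*68 + 56) = -370 + (-612 + 56) = -370 - 556 = -926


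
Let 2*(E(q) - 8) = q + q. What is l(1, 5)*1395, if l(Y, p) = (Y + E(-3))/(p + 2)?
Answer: 8370/7 ≈ 1195.7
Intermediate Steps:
E(q) = 8 + q (E(q) = 8 + (q + q)/2 = 8 + (2*q)/2 = 8 + q)
l(Y, p) = (5 + Y)/(2 + p) (l(Y, p) = (Y + (8 - 3))/(p + 2) = (Y + 5)/(2 + p) = (5 + Y)/(2 + p))
l(1, 5)*1395 = ((5 + 1)/(2 + 5))*1395 = (6/7)*1395 = 8370/7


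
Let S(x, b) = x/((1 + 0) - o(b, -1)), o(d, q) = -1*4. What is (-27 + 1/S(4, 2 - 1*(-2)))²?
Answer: 10609/16 ≈ 663.06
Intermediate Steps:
o(d, q) = -4
S(x, b) = x/5 (S(x, b) = x/((1 + 0) - 1*(-4)) = x/(1 + 4) = x/5)
(-27 + 1/S(4, 2 - 1*(-2)))² = (-27 + 1/((⅕)*4))² = (-27 + 1/(⅘))² = (-27 + 5/4)² = (-103/4)² = 10609/16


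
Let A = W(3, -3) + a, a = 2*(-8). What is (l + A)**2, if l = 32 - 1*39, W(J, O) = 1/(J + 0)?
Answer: 4624/9 ≈ 513.78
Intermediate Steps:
W(J, O) = 1/J
a = -16
A = -47/3 (A = 1/3 - 16 = -47/3 ≈ -15.667)
l = -7 (l = 32 - 39 = -7)
(l + A)**2 = (-7 - 47/3)**2 = (-68/3)**2 = 4624/9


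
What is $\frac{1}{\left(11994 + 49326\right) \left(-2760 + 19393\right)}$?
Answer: $\frac{1}{1019935560} \approx 9.8045 \cdot 10^{-10}$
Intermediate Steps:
$\frac{1}{\left(11994 + 49326\right) \left(-2760 + 19393\right)} = \frac{1}{61320 \cdot 16633} = \frac{1}{1019935560}$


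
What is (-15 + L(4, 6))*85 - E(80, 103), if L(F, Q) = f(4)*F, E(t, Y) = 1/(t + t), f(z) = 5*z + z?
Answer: 1101599/160 ≈ 6885.0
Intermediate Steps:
f(z) = 6*z
E(t, Y) = 1/(2*t)
L(F, Q) = 24*F (L(F, Q) = (6*4)*F = 24*F)
(-15 + L(4, 6))*85 - E(80, 103) = (-15 + 24*4)*85 - 1/(2*80) = (-15 + 96)*85 - 1/(2*80) = 81*85 - 1*1/160 = 6885 - 1/160 = 1101599/160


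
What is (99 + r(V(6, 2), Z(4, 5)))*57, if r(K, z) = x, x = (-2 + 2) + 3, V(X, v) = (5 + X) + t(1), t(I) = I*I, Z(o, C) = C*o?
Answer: 5814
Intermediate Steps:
t(I) = I²
V(X, v) = 6 + X (V(X, v) = (5 + X) + 1² = (5 + X) + 1 = 6 + X)
x = 3 (x = 0 + 3 = 3)
r(K, z) = 3
(99 + r(V(6, 2), Z(4, 5)))*57 = (99 + 3)*57 = 102*57 = 5814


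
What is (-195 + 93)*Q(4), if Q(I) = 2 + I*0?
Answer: -204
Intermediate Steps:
Q(I) = 2 (Q(I) = 2 + 0 = 2)
(-195 + 93)*Q(4) = (-195 + 93)*2 = -102*2 = -204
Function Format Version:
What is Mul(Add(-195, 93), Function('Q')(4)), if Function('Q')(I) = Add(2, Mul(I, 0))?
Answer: -204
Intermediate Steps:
Function('Q')(I) = 2 (Function('Q')(I) = Add(2, 0) = 2)
Mul(Add(-195, 93), Function('Q')(4)) = Mul(Add(-195, 93), 2) = Mul(-102, 2) = -204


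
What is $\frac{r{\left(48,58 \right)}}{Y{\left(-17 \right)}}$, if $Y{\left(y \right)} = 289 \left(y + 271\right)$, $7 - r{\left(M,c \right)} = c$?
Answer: $- \frac{3}{4318} \approx -0.00069477$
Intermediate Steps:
$r{\left(M,c \right)} = 7 - c$
$Y{\left(y \right)} = 78319 + 289 y$ ($Y{\left(y \right)} = 289 \left(271 + y\right) = 78319 + 289 y$)
$\frac{r{\left(48,58 \right)}}{Y{\left(-17 \right)}} = \frac{7 - 58}{78319 + 289 \left(-17\right)} = \frac{7 - 58}{78319 - 4913} = - \frac{51}{73406} = \left(-51\right) \frac{1}{73406} = - \frac{3}{4318}$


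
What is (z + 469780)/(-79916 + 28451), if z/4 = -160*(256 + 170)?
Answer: -39428/10293 ≈ -3.8306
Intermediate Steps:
z = -272640 (z = 4*(-160*(256 + 170)) = 4*(-160*426) = 4*(-68160) = -272640)
(z + 469780)/(-79916 + 28451) = (-272640 + 469780)/(-79916 + 28451) = 197140/(-51465) = 197140*(-1/51465) = -39428/10293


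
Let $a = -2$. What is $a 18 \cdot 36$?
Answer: $-1296$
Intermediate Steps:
$a 18 \cdot 36 = \left(-2\right) 18 \cdot 36 = \left(-36\right) 36 = -1296$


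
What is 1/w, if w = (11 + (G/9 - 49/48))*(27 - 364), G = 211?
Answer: -144/1621981 ≈ -8.8780e-5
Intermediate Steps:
w = -1621981/144 (w = (11 + (211/9 - 49/48))*(27 - 364) = (11 + (211*(1/9) - 49*1/48))*(-337) = (11 + (211/9 - 49/48))*(-337) = (11 + 3229/144)*(-337) = (4813/144)*(-337) = -1621981/144 ≈ -11264.)
1/w = 1/(-1621981/144) = -144/1621981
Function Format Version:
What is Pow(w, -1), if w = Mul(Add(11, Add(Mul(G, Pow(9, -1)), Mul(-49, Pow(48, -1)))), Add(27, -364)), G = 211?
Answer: Rational(-144, 1621981) ≈ -8.8780e-5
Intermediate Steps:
w = Rational(-1621981, 144) (w = Mul(Add(11, Add(Mul(211, Pow(9, -1)), Mul(-49, Pow(48, -1)))), Add(27, -364)) = Mul(Add(11, Add(Mul(211, Rational(1, 9)), Mul(-49, Rational(1, 48)))), -337) = Mul(Add(11, Add(Rational(211, 9), Rational(-49, 48))), -337) = Mul(Add(11, Rational(3229, 144)), -337) = Mul(Rational(4813, 144), -337) = Rational(-1621981, 144) ≈ -11264.)
Pow(w, -1) = Pow(Rational(-1621981, 144), -1) = Rational(-144, 1621981)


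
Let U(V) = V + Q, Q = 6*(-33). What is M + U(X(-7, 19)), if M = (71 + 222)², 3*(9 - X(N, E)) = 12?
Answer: 85656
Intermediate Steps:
Q = -198
X(N, E) = 5 (X(N, E) = 9 - ⅓*12 = 9 - 4 = 5)
U(V) = -198 + V (U(V) = V - 198 = -198 + V)
M = 85849 (M = 293² = 85849)
M + U(X(-7, 19)) = 85849 + (-198 + 5) = 85849 - 193 = 85656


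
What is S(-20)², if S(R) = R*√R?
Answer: -8000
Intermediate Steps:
S(R) = R^(3/2)
S(-20)² = ((-20)^(3/2))² = (-40*I*√5)² = -8000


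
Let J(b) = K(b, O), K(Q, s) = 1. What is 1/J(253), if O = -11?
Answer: 1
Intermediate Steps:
J(b) = 1
1/J(253) = 1/1 = 1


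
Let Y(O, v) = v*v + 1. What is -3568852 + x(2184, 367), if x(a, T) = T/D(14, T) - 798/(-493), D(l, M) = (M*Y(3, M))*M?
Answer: -86971443369522247/24369596390 ≈ -3.5689e+6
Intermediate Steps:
Y(O, v) = 1 + v² (Y(O, v) = v² + 1 = 1 + v²)
D(l, M) = M²*(1 + M²) (D(l, M) = (M*(1 + M²))*M = M²*(1 + M²))
x(a, T) = 798/493 + T/(T² + T⁴) (x(a, T) = T/(T² + T⁴) - 798/(-493) = T/(T² + T⁴) - 798*(-1/493) = T/(T² + T⁴) + 798/493 = 798/493 + T/(T² + T⁴))
-3568852 + x(2184, 367) = -3568852 + (1/493)*(493 + 798*367*(1 + 367²))/(367*(1 + 367²)) = -3568852 + (1/493)*(1/367)*(493 + 798*367*(1 + 134689))/(1 + 134689) = -3568852 + (1/493)*(1/367)*(493 + 798*367*134690)/134690 = -3568852 + (1/493)*(1/367)*(1/134690)*(493 + 39446121540) = -3568852 + (1/493)*(1/367)*(1/134690)*39446122033 = -3568852 + 39446122033/24369596390 = -86971443369522247/24369596390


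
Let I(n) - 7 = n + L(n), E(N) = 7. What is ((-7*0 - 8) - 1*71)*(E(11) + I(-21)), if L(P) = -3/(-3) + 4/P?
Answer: 10270/21 ≈ 489.05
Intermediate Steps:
L(P) = 1 + 4/P (L(P) = -3*(-⅓) + 4/P = 1 + 4/P)
I(n) = 7 + n + (4 + n)/n (I(n) = 7 + (n + (4 + n)/n) = 7 + n + (4 + n)/n)
((-7*0 - 8) - 1*71)*(E(11) + I(-21)) = ((-7*0 - 8) - 1*71)*(7 + (8 - 21 + 4/(-21))) = ((0 - 8) - 71)*(7 + (8 - 21 + 4*(-1/21))) = (-8 - 71)*(7 + (8 - 21 - 4/21)) = -79*(7 - 277/21) = -79*(-130/21) = 10270/21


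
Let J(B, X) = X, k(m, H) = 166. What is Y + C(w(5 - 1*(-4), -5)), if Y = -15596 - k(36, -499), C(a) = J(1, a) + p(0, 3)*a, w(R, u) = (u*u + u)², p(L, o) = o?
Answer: -14162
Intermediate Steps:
w(R, u) = (u + u²)² (w(R, u) = (u² + u)² = (u + u²)²)
C(a) = 4*a (C(a) = a + 3*a = 4*a)
Y = -15762 (Y = -15596 - 1*166 = -15596 - 166 = -15762)
Y + C(w(5 - 1*(-4), -5)) = -15762 + 4*((-5)²*(1 - 5)²) = -15762 + 4*(25*(-4)²) = -15762 + 4*(25*16) = -15762 + 4*400 = -15762 + 1600 = -14162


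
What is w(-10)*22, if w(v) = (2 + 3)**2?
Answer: 550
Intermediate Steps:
w(v) = 25 (w(v) = 5**2 = 25)
w(-10)*22 = 25*22 = 550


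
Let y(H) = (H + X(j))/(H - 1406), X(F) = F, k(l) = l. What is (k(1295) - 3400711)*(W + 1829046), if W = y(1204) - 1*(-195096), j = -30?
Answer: -694968975351080/101 ≈ -6.8809e+12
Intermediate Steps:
y(H) = (-30 + H)/(-1406 + H) (y(H) = (H - 30)/(H - 1406) = (-30 + H)/(-1406 + H))
W = 19704109/101 (W = (-30 + 1204)/(-1406 + 1204) - 1*(-195096) = 1174/(-202) + 195096 = -1/202*1174 + 195096 = -587/101 + 195096 = 19704109/101 ≈ 1.9509e+5)
(k(1295) - 3400711)*(W + 1829046) = (1295 - 3400711)*(19704109/101 + 1829046) = -3399416*204437755/101 = -694968975351080/101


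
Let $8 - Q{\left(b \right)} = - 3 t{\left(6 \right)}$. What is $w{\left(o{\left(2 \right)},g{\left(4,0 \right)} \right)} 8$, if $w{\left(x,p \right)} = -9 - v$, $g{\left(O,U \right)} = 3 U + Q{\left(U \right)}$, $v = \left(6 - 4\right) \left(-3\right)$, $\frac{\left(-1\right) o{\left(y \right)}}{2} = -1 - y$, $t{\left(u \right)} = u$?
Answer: $-24$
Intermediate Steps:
$o{\left(y \right)} = 2 + 2 y$ ($o{\left(y \right)} = - 2 \left(-1 - y\right) = 2 + 2 y$)
$v = -6$ ($v = 2 \left(-3\right) = -6$)
$Q{\left(b \right)} = 26$ ($Q{\left(b \right)} = 8 - \left(-3\right) 6 = 8 - -18 = 8 + 18 = 26$)
$g{\left(O,U \right)} = 26 + 3 U$ ($g{\left(O,U \right)} = 3 U + 26 = 26 + 3 U$)
$w{\left(x,p \right)} = -3$ ($w{\left(x,p \right)} = -9 - -6 = -9 + 6 = -3$)
$w{\left(o{\left(2 \right)},g{\left(4,0 \right)} \right)} 8 = \left(-3\right) 8 = -24$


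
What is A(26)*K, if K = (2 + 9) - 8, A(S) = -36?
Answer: -108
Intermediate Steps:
K = 3 (K = 11 - 8 = 3)
A(26)*K = -36*3 = -108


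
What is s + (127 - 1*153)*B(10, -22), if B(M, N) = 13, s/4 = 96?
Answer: 46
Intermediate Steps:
s = 384 (s = 4*96 = 384)
s + (127 - 1*153)*B(10, -22) = 384 + (127 - 1*153)*13 = 384 + (127 - 153)*13 = 384 - 26*13 = 384 - 338 = 46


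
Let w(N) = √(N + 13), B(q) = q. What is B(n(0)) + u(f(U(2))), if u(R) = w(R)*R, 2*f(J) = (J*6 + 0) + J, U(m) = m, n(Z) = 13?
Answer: 13 + 14*√5 ≈ 44.305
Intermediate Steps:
f(J) = 7*J/2 (f(J) = ((J*6 + 0) + J)/2 = ((6*J + 0) + J)/2 = (6*J + J)/2 = (7*J)/2 = 7*J/2)
w(N) = √(13 + N)
u(R) = R*√(13 + R) (u(R) = √(13 + R)*R = R*√(13 + R))
B(n(0)) + u(f(U(2))) = 13 + ((7/2)*2)*√(13 + (7/2)*2) = 13 + 7*√(13 + 7) = 13 + 7*√20 = 13 + 7*(2*√5) = 13 + 14*√5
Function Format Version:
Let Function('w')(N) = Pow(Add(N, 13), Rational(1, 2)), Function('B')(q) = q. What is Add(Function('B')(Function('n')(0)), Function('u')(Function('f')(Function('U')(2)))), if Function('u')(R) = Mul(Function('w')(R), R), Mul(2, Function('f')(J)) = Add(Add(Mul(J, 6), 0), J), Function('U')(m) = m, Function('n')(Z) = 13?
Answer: Add(13, Mul(14, Pow(5, Rational(1, 2)))) ≈ 44.305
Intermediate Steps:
Function('f')(J) = Mul(Rational(7, 2), J) (Function('f')(J) = Mul(Rational(1, 2), Add(Add(Mul(J, 6), 0), J)) = Mul(Rational(1, 2), Add(Add(Mul(6, J), 0), J)) = Mul(Rational(1, 2), Add(Mul(6, J), J)) = Mul(Rational(1, 2), Mul(7, J)) = Mul(Rational(7, 2), J))
Function('w')(N) = Pow(Add(13, N), Rational(1, 2))
Function('u')(R) = Mul(R, Pow(Add(13, R), Rational(1, 2))) (Function('u')(R) = Mul(Pow(Add(13, R), Rational(1, 2)), R) = Mul(R, Pow(Add(13, R), Rational(1, 2))))
Add(Function('B')(Function('n')(0)), Function('u')(Function('f')(Function('U')(2)))) = Add(13, Mul(Mul(Rational(7, 2), 2), Pow(Add(13, Mul(Rational(7, 2), 2)), Rational(1, 2)))) = Add(13, Mul(7, Pow(Add(13, 7), Rational(1, 2)))) = Add(13, Mul(7, Pow(20, Rational(1, 2)))) = Add(13, Mul(7, Mul(2, Pow(5, Rational(1, 2))))) = Add(13, Mul(14, Pow(5, Rational(1, 2))))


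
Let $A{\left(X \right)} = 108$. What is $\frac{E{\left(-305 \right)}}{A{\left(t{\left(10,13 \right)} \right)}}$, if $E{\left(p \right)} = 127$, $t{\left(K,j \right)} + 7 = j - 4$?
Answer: $\frac{127}{108} \approx 1.1759$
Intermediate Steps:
$t{\left(K,j \right)} = -11 + j$ ($t{\left(K,j \right)} = -7 + \left(j - 4\right) = -7 + \left(-4 + j\right) = -11 + j$)
$\frac{E{\left(-305 \right)}}{A{\left(t{\left(10,13 \right)} \right)}} = \frac{127}{108}$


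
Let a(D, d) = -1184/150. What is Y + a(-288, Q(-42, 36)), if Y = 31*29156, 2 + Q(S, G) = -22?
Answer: 67787108/75 ≈ 9.0383e+5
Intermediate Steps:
Q(S, G) = -24 (Q(S, G) = -2 - 22 = -24)
a(D, d) = -592/75 (a(D, d) = -1184*1/150 = -592/75)
Y = 903836
Y + a(-288, Q(-42, 36)) = 903836 - 592/75 = 67787108/75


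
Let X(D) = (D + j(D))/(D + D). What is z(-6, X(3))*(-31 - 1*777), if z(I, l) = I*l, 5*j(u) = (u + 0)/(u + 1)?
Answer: 12726/5 ≈ 2545.2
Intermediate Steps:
j(u) = u/(5*(1 + u)) (j(u) = ((u + 0)/(u + 1))/5 = (u/(1 + u))/5 = u/(5*(1 + u)))
X(D) = (D + D/(5*(1 + D)))/(2*D) (X(D) = (D + D/(5*(1 + D)))/(D + D) = (D + D/(5*(1 + D)))/((2*D)) = (D + D/(5*(1 + D)))*(1/(2*D)) = (D + D/(5*(1 + D)))/(2*D))
z(-6, X(3))*(-31 - 1*777) = (-3*(6 + 5*3)/(5*(1 + 3)))*(-31 - 1*777) = (-3*(6 + 15)/(5*4))*(-31 - 777) = -3*21/(5*4)*(-808) = -6*21/40*(-808) = -63/20*(-808) = 12726/5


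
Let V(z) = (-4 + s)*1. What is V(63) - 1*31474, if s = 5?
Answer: -31473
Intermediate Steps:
V(z) = 1 (V(z) = (-4 + 5)*1 = 1*1 = 1)
V(63) - 1*31474 = 1 - 1*31474 = 1 - 31474 = -31473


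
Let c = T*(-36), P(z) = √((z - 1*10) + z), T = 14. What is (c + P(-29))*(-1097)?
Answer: 552888 - 2194*I*√17 ≈ 5.5289e+5 - 9046.1*I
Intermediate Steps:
P(z) = √(-10 + 2*z) (P(z) = √((z - 10) + z) = √((-10 + z) + z) = √(-10 + 2*z))
c = -504 (c = 14*(-36) = -504)
(c + P(-29))*(-1097) = (-504 + √(-10 + 2*(-29)))*(-1097) = (-504 + √(-10 - 58))*(-1097) = (-504 + √(-68))*(-1097) = (-504 + 2*I*√17)*(-1097) = 552888 - 2194*I*√17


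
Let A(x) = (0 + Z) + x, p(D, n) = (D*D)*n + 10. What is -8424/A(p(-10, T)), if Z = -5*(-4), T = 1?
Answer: -324/5 ≈ -64.800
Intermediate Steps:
p(D, n) = 10 + n*D² (p(D, n) = D²*n + 10 = n*D² + 10 = 10 + n*D²)
Z = 20
A(x) = 20 + x (A(x) = (0 + 20) + x = 20 + x)
-8424/A(p(-10, T)) = -8424/(20 + (10 + 1*(-10)²)) = -8424/(20 + (10 + 1*100)) = -8424/(20 + (10 + 100)) = -8424/(20 + 110) = -8424/130 = -8424*1/130 = -324/5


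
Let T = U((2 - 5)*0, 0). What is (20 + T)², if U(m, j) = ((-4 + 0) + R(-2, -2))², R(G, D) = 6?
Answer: 576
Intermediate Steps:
U(m, j) = 4 (U(m, j) = ((-4 + 0) + 6)² = (-4 + 6)² = 2² = 4)
T = 4
(20 + T)² = (20 + 4)² = 24² = 576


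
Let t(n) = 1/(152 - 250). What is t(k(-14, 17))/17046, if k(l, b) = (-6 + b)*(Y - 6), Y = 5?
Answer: -1/1670508 ≈ -5.9862e-7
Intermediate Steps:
k(l, b) = 6 - b (k(l, b) = (-6 + b)*(5 - 6) = (-6 + b)*(-1) = 6 - b)
t(n) = -1/98 (t(n) = 1/(-98) = -1/98)
t(k(-14, 17))/17046 = -1/98/17046 = -1/98*1/17046 = -1/1670508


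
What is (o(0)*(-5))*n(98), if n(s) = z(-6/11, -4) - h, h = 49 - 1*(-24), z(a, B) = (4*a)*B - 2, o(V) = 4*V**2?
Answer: 0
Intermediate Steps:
z(a, B) = -2 + 4*B*a (z(a, B) = 4*B*a - 2 = -2 + 4*B*a)
h = 73 (h = 49 + 24 = 73)
n(s) = -729/11 (n(s) = (-2 + 4*(-4)*(-6/11)) - 1*73 = (-2 + 4*(-4)*(-6*1/11)) - 73 = (-2 + 4*(-4)*(-6/11)) - 73 = (-2 + 96/11) - 73 = 74/11 - 73 = -729/11)
(o(0)*(-5))*n(98) = ((4*0**2)*(-5))*(-729/11) = ((4*0)*(-5))*(-729/11) = (0*(-5))*(-729/11) = 0*(-729/11) = 0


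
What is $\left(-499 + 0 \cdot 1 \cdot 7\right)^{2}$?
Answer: $249001$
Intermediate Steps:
$\left(-499 + 0 \cdot 1 \cdot 7\right)^{2} = \left(-499 + 0 \cdot 7\right)^{2} = \left(-499 + 0\right)^{2} = \left(-499\right)^{2} = 249001$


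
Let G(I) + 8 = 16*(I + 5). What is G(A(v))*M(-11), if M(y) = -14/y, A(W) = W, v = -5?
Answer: -112/11 ≈ -10.182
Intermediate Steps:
G(I) = 72 + 16*I (G(I) = -8 + 16*(I + 5) = -8 + 16*(5 + I) = -8 + (80 + 16*I) = 72 + 16*I)
G(A(v))*M(-11) = (72 + 16*(-5))*(-14/(-11)) = (72 - 80)*(-14*(-1/11)) = -8*14/11 = -112/11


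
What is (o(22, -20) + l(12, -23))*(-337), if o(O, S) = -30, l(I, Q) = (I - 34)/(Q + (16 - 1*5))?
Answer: 56953/6 ≈ 9492.2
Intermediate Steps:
l(I, Q) = (-34 + I)/(11 + Q) (l(I, Q) = (-34 + I)/(Q + (16 - 5)) = (-34 + I)/(Q + 11) = (-34 + I)/(11 + Q))
(o(22, -20) + l(12, -23))*(-337) = (-30 + (-34 + 12)/(11 - 23))*(-337) = (-30 - 22/(-12))*(-337) = (-30 - 1/12*(-22))*(-337) = (-30 + 11/6)*(-337) = -169/6*(-337) = 56953/6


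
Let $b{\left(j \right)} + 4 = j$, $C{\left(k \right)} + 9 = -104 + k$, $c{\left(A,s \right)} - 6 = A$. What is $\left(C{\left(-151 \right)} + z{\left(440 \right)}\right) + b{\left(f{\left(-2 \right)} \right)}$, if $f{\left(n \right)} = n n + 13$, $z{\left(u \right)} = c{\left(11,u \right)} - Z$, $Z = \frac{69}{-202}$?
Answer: $- \frac{47199}{202} \approx -233.66$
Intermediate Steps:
$c{\left(A,s \right)} = 6 + A$
$Z = - \frac{69}{202}$ ($Z = 69 \left(- \frac{1}{202}\right) = - \frac{69}{202} \approx -0.34158$)
$z{\left(u \right)} = \frac{3503}{202}$ ($z{\left(u \right)} = \left(6 + 11\right) - - \frac{69}{202} = 17 + \frac{69}{202} = \frac{3503}{202}$)
$f{\left(n \right)} = 13 + n^{2}$ ($f{\left(n \right)} = n^{2} + 13 = 13 + n^{2}$)
$C{\left(k \right)} = -113 + k$ ($C{\left(k \right)} = -9 + \left(-104 + k\right) = -113 + k$)
$b{\left(j \right)} = -4 + j$
$\left(C{\left(-151 \right)} + z{\left(440 \right)}\right) + b{\left(f{\left(-2 \right)} \right)} = \left(\left(-113 - 151\right) + \frac{3503}{202}\right) + \left(-4 + \left(13 + \left(-2\right)^{2}\right)\right) = \left(-264 + \frac{3503}{202}\right) + \left(-4 + \left(13 + 4\right)\right) = - \frac{49825}{202} + \left(-4 + 17\right) = - \frac{49825}{202} + 13 = - \frac{47199}{202}$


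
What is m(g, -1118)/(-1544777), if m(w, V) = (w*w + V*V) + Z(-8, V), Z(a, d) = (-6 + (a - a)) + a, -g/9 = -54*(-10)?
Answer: -24869510/1544777 ≈ -16.099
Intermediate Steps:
g = -4860 (g = -(-486)*(-10) = -9*540 = -4860)
Z(a, d) = -6 + a (Z(a, d) = (-6 + 0) + a = -6 + a)
m(w, V) = -14 + V**2 + w**2 (m(w, V) = (w*w + V*V) + (-6 - 8) = (w**2 + V**2) - 14 = (V**2 + w**2) - 14 = -14 + V**2 + w**2)
m(g, -1118)/(-1544777) = (-14 + (-1118)**2 + (-4860)**2)/(-1544777) = (-14 + 1249924 + 23619600)*(-1/1544777) = 24869510*(-1/1544777) = -24869510/1544777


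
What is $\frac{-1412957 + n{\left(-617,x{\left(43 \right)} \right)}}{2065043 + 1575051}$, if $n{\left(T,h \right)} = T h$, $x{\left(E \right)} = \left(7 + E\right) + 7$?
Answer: $- \frac{724063}{1820047} \approx -0.39783$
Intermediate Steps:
$x{\left(E \right)} = 14 + E$
$\frac{-1412957 + n{\left(-617,x{\left(43 \right)} \right)}}{2065043 + 1575051} = \frac{-1412957 - 617 \left(14 + 43\right)}{2065043 + 1575051} = \frac{-1412957 - 35169}{3640094} = \left(-1412957 - 35169\right) \frac{1}{3640094} = \left(-1448126\right) \frac{1}{3640094} = - \frac{724063}{1820047}$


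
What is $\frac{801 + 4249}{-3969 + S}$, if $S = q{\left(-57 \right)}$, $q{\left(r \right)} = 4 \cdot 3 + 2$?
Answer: $- \frac{1010}{791} \approx -1.2769$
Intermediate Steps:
$q{\left(r \right)} = 14$ ($q{\left(r \right)} = 12 + 2 = 14$)
$S = 14$
$\frac{801 + 4249}{-3969 + S} = \frac{801 + 4249}{-3969 + 14} = \frac{5050}{-3955} = 5050 \left(- \frac{1}{3955}\right) = - \frac{1010}{791}$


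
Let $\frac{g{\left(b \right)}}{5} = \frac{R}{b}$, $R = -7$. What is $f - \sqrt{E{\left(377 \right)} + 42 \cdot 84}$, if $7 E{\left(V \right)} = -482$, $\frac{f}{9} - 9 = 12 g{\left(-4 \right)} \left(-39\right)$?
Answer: $-36774 - \frac{\sqrt{169498}}{7} \approx -36833.0$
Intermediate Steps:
$g{\left(b \right)} = - \frac{35}{b}$ ($g{\left(b \right)} = 5 \left(- \frac{7}{b}\right) = - \frac{35}{b}$)
$f = -36774$ ($f = 81 + 9 \cdot 12 \left(- \frac{35}{-4}\right) \left(-39\right) = 81 + 9 \cdot 12 \left(\left(-35\right) \left(- \frac{1}{4}\right)\right) \left(-39\right) = 81 + 9 \cdot 12 \cdot \frac{35}{4} \left(-39\right) = 81 + 9 \cdot 105 \left(-39\right) = 81 + 9 \left(-4095\right) = 81 - 36855 = -36774$)
$E{\left(V \right)} = - \frac{482}{7}$ ($E{\left(V \right)} = \frac{1}{7} \left(-482\right) = - \frac{482}{7}$)
$f - \sqrt{E{\left(377 \right)} + 42 \cdot 84} = -36774 - \sqrt{- \frac{482}{7} + 42 \cdot 84} = -36774 - \sqrt{- \frac{482}{7} + 3528} = -36774 - \sqrt{\frac{24214}{7}} = -36774 - \frac{\sqrt{169498}}{7}$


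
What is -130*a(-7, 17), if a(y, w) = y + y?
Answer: 1820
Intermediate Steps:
a(y, w) = 2*y
-130*a(-7, 17) = -260*(-7) = -130*(-14) = 1820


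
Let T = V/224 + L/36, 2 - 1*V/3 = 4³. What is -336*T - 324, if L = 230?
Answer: -6575/3 ≈ -2191.7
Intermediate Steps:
V = -186 (V = 6 - 3*4³ = 6 - 3*64 = 6 - 192 = -186)
T = 5603/1008 (T = -186/224 + 230/36 = -186*1/224 + 230*(1/36) = -93/112 + 115/18 = 5603/1008 ≈ 5.5585)
-336*T - 324 = -336*5603/1008 - 324 = -5603/3 - 324 = -6575/3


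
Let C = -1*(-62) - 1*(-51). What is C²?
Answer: 12769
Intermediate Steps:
C = 113 (C = 62 + 51 = 113)
C² = 113² = 12769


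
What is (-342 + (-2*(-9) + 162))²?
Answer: 26244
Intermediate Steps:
(-342 + (-2*(-9) + 162))² = (-342 + (18 + 162))² = (-342 + 180)² = (-162)² = 26244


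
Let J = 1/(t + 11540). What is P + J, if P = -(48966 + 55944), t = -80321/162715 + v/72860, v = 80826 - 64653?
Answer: -2870511063116994590/27361653469527 ≈ -1.0491e+5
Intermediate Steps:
v = 16173
t = -644119673/2371082980 (t = -80321/162715 + 16173/72860 = -644119673/2371082980 ≈ -0.27166)
P = -104910 (P = -1*104910 = -104910)
J = 2371082980/27361653469527 (J = 1/(-644119673/2371082980 + 11540) = 1/(27361653469527/2371082980) = 2371082980/27361653469527 ≈ 8.6657e-5)
P + J = -104910 + 2371082980/27361653469527 = -2870511063116994590/27361653469527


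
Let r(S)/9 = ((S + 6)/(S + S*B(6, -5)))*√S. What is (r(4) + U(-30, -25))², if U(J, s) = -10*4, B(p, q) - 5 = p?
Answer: 21025/16 ≈ 1314.1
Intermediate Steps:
B(p, q) = 5 + p
U(J, s) = -40
r(S) = 3*(6 + S)/(4*√S) (r(S) = 9*(((S + 6)/(S + S*(5 + 6)))*√S) = 9*(((6 + S)/(S + S*11))*√S) = 9*(((6 + S)/(S + 11*S))*√S) = 9*(((6 + S)/((12*S)))*√S) = 9*(((6 + S)*(1/(12*S)))*√S) = 9*(((6 + S)/(12*S))*√S) = 9*((6 + S)/(12*√S)) = 3*(6 + S)/(4*√S))
(r(4) + U(-30, -25))² = (3*(6 + 4)/(4*√4) - 40)² = ((¾)*(½)*10 - 40)² = (15/4 - 40)² = (-145/4)² = 21025/16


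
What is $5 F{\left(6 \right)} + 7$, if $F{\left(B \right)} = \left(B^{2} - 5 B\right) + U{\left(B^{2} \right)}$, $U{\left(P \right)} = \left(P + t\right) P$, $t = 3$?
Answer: $7057$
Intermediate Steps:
$U{\left(P \right)} = P \left(3 + P\right)$ ($U{\left(P \right)} = \left(P + 3\right) P = \left(3 + P\right) P = P \left(3 + P\right)$)
$F{\left(B \right)} = B^{2} - 5 B + B^{2} \left(3 + B^{2}\right)$ ($F{\left(B \right)} = \left(B^{2} - 5 B\right) + B^{2} \left(3 + B^{2}\right) = B^{2} - 5 B + B^{2} \left(3 + B^{2}\right)$)
$5 F{\left(6 \right)} + 7 = 5 \cdot 6 \left(-5 + 6^{3} + 4 \cdot 6\right) + 7 = 5 \cdot 6 \left(-5 + 216 + 24\right) + 7 = 5 \cdot 6 \cdot 235 + 7 = 5 \cdot 1410 + 7 = 7050 + 7 = 7057$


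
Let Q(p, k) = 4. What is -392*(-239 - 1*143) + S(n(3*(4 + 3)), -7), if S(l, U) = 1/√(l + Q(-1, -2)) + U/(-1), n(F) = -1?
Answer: 149751 + √3/3 ≈ 1.4975e+5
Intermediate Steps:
S(l, U) = (4 + l)^(-½) - U (S(l, U) = 1/√(l + 4) + U/(-1) = 1/√(4 + l) + U*(-1) = 1/√(4 + l) - U = (4 + l)^(-½) - U)
-392*(-239 - 1*143) + S(n(3*(4 + 3)), -7) = -392*(-239 - 1*143) + ((4 - 1)^(-½) - 1*(-7)) = -392*(-239 - 143) + (3^(-½) + 7) = -392*(-382) + (√3/3 + 7) = 149744 + (7 + √3/3) = 149751 + √3/3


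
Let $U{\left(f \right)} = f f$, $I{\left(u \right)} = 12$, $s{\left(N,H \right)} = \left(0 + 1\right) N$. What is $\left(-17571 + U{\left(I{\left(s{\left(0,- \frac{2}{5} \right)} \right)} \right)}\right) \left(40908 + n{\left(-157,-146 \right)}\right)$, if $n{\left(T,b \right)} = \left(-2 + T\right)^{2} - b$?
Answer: $-1156020045$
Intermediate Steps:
$s{\left(N,H \right)} = N$ ($s{\left(N,H \right)} = 1 N = N$)
$U{\left(f \right)} = f^{2}$
$\left(-17571 + U{\left(I{\left(s{\left(0,- \frac{2}{5} \right)} \right)} \right)}\right) \left(40908 + n{\left(-157,-146 \right)}\right) = \left(-17571 + 12^{2}\right) \left(40908 - \left(-146 - \left(-2 - 157\right)^{2}\right)\right) = \left(-17571 + 144\right) \left(40908 + \left(\left(-159\right)^{2} + 146\right)\right) = - 17427 \left(40908 + \left(25281 + 146\right)\right) = - 17427 \left(40908 + 25427\right) = \left(-17427\right) 66335 = -1156020045$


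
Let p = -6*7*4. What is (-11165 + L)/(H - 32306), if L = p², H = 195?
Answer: -17059/32111 ≈ -0.53125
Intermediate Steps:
p = -168 (p = -42*4 = -168)
L = 28224 (L = (-168)² = 28224)
(-11165 + L)/(H - 32306) = (-11165 + 28224)/(195 - 32306) = 17059/(-32111) = 17059*(-1/32111) = -17059/32111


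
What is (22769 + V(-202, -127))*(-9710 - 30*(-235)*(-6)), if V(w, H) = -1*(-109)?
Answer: -1189884780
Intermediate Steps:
V(w, H) = 109
(22769 + V(-202, -127))*(-9710 - 30*(-235)*(-6)) = (22769 + 109)*(-9710 - 30*(-235)*(-6)) = 22878*(-9710 + 7050*(-6)) = 22878*(-9710 - 42300) = 22878*(-52010) = -1189884780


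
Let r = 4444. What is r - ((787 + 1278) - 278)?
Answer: 2657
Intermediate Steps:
r - ((787 + 1278) - 278) = 4444 - ((787 + 1278) - 278) = 4444 - (2065 - 278) = 4444 - 1*1787 = 4444 - 1787 = 2657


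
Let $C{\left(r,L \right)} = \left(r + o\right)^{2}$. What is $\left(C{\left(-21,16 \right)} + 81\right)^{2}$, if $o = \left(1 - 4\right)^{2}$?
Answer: $50625$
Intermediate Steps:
$o = 9$ ($o = \left(-3\right)^{2} = 9$)
$C{\left(r,L \right)} = \left(9 + r\right)^{2}$ ($C{\left(r,L \right)} = \left(r + 9\right)^{2} = \left(9 + r\right)^{2}$)
$\left(C{\left(-21,16 \right)} + 81\right)^{2} = \left(\left(9 - 21\right)^{2} + 81\right)^{2} = \left(\left(-12\right)^{2} + 81\right)^{2} = \left(144 + 81\right)^{2} = 225^{2} = 50625$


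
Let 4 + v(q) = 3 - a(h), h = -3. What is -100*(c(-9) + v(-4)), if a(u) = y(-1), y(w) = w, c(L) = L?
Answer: 900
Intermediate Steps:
a(u) = -1
v(q) = 0 (v(q) = -4 + (3 - 1*(-1)) = -4 + (3 + 1) = -4 + 4 = 0)
-100*(c(-9) + v(-4)) = -100*(-9 + 0) = -100*(-9) = 900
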